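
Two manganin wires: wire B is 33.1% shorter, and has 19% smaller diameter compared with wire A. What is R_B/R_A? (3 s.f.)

R ∝ L/d², so R_B/R_A = (1 − 33.1/100) × (1 − 19/100)⁻²
= 0.669 × 1.524 = 1.02

1.02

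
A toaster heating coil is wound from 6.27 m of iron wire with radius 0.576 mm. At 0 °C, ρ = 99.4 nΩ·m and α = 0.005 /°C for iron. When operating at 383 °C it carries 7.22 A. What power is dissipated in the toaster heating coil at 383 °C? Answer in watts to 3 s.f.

90.9 W

ρ = 99.4 nΩ·m = 9.94×10^-8 Ω·m
A = πr² = π(5.7600e-04 m)² = 1.042e-06 m²
R₍0₎ = ρL/A = (9.94×10^-8)(6.27)/(1.042e-06) = 0.5979 Ω
R₍383₎ = R₍0₎(1 + αΔT) = 0.5979 × (1 + 0.005×383) = 1.743 Ω
P = I²R = (7.22)² × 1.743 = 90.9 W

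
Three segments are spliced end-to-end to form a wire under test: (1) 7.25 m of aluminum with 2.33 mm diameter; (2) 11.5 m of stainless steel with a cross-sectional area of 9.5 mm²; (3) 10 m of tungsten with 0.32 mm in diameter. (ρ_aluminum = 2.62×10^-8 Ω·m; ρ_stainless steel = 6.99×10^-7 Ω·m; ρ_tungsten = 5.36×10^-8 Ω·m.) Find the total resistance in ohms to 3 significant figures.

Seg 1: A = π(d/2)² = π(1.1650e-03 m)² = 4.264e-06 m²
R_1 = (2.62×10^-8)(7.25)/(4.264e-06) = 0.04455 Ω
Seg 2: A = 9.5 mm² = 9.500e-06 m²
R_2 = (6.99×10^-7)(11.5)/(9.500e-06) = 0.8462 Ω
Seg 3: A = π(d/2)² = π(1.6000e-04 m)² = 8.042e-08 m²
R_3 = (5.36×10^-8)(10)/(8.042e-08) = 6.665 Ω
R_total = R_1 + R_2 + R_3 = 7.56 Ω

7.56 Ω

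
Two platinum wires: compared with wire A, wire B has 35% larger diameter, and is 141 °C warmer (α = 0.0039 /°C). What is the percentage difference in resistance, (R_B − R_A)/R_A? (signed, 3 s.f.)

-15.0%

R ∝ ρL/d² with ρ ∝ (1+αΔT), so R_B/R_A = (1 + 35/100)⁻² × (1 + 0.0039×141)
= 0.5487 × 1.55 = 0.8504
(R_B − R_A)/R_A = 0.8504 − 1 = -15.0%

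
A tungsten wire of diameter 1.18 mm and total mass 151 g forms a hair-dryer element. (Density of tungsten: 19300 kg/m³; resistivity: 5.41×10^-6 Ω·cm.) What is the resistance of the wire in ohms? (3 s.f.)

ρ = 5.41×10^-6 Ω·cm = 5.41×10^-8 Ω·m
A = π(d/2)² = π(5.9000e-04 m)² = 1.0936e-06 m²
L = m/(density·A) = 0.151/(19300×1.0936e-06) = 7.154 m
R = ρL/A = (5.41×10^-8)(7.154)/(1.0936e-06) = 0.354 Ω

0.354 Ω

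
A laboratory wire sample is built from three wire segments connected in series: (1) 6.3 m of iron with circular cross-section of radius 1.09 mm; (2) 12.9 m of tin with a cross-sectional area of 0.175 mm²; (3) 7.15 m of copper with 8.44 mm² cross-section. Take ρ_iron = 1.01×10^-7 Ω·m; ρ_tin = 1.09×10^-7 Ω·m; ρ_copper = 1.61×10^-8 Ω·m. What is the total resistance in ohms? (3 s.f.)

8.22 Ω

Seg 1: A = πr² = π(1.0900e-03 m)² = 3.733e-06 m²
R_1 = (1.01×10^-7)(6.3)/(3.733e-06) = 0.1705 Ω
Seg 2: A = 0.175 mm² = 1.750e-07 m²
R_2 = (1.09×10^-7)(12.9)/(1.750e-07) = 8.035 Ω
Seg 3: A = 8.44 mm² = 8.440e-06 m²
R_3 = (1.61×10^-8)(7.15)/(8.440e-06) = 0.01364 Ω
R_total = R_1 + R_2 + R_3 = 8.22 Ω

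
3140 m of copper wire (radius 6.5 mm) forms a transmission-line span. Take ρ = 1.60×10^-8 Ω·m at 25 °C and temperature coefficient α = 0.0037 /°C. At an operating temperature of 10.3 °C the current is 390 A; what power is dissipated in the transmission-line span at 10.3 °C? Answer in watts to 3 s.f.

54400 W

A = πr² = π(6.5000e-03 m)² = 1.327e-04 m²
R₍25₎ = ρL/A = (1.60×10^-8)(3140)/(1.327e-04) = 0.3785 Ω
R₍10.3₎ = R₍25₎(1 + αΔT) = 0.3785 × (1 + 0.0037×-14.7) = 0.3579 Ω
P = I²R = (390)² × 0.3579 = 54400 W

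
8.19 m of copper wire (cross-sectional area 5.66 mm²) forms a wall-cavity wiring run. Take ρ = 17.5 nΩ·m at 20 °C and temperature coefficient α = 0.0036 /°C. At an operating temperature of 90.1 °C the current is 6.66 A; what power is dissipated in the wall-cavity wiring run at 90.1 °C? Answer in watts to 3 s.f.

1.41 W

ρ = 17.5 nΩ·m = 1.75×10^-8 Ω·m
A = 5.66 mm² = 5.660e-06 m²
R₍20₎ = ρL/A = (1.75×10^-8)(8.19)/(5.660e-06) = 0.02532 Ω
R₍90.1₎ = R₍20₎(1 + αΔT) = 0.02532 × (1 + 0.0036×70.1) = 0.03171 Ω
P = I²R = (6.66)² × 0.03171 = 1.41 W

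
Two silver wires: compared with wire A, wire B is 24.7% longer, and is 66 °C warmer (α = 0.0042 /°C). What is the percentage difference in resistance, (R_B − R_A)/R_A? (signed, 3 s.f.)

59.3%

R ∝ ρL/d² with ρ ∝ (1+αΔT), so R_B/R_A = (1 + 24.7/100) × (1 + 0.0042×66)
= 1.247 × 1.277 = 1.593
(R_B − R_A)/R_A = 1.593 − 1 = 59.3%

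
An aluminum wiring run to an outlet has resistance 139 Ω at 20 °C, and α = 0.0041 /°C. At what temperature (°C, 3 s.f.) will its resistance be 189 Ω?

108 °C

R = R₀(1 + α(T − T₀)) ⇒ T = T₀ + (R/R₀ − 1)/α
T = 20 + (189/139 − 1)/0.0041 = 20 + (0.3597)/0.0041 = 108 °C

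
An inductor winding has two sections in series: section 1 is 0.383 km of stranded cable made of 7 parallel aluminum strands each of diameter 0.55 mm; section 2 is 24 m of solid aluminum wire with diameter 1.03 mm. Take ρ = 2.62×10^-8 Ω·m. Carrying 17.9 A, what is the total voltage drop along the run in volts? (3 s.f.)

Section 1: A_strand = π(2.7500e-04)² = 2.376e-07 m²; R₁ = ρL/(N·A_s) = (2.62×10^-8)(383)/(7×2.376e-07) = 6.034 Ω
Section 2: A = π(d/2)² = π(5.1500e-04 m)² = 8.332e-07 m²
R₂ = (2.62×10^-8)(24)/(8.332e-07) = 0.7547 Ω
R = R₁ + R₂ = 6.788 Ω
V = IR = 17.9 × 6.788 = 122 V

122 V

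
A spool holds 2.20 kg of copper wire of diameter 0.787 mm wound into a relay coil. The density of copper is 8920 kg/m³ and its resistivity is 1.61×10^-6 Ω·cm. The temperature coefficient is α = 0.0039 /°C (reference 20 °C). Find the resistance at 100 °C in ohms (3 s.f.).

ρ = 1.61×10^-6 Ω·cm = 1.61×10^-8 Ω·m
A = π(d/2)² = π(3.9350e-04 m)² = 4.8645e-07 m²
L = m/(density·A) = 2.2/(8920×4.8645e-07) = 507 m
R = ρL/A = (1.61×10^-8)(507)/(4.8645e-07) = 16.78 Ω
R(100 °C) = 16.78 × (1 + 0.0039×80) = 22.0 Ω

22.0 Ω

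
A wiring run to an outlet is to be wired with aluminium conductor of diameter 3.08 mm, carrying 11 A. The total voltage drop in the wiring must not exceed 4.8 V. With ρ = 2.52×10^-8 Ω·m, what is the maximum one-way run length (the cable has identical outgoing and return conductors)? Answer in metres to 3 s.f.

A = π(d/2)² = π(1.5400e-03 m)² = 7.451e-06 m²
L_max = V_max·A/(2·ρI) = (4.8)(7.451e-06)/(2×2.52×10^-8×11) = 64.5 m

64.5 m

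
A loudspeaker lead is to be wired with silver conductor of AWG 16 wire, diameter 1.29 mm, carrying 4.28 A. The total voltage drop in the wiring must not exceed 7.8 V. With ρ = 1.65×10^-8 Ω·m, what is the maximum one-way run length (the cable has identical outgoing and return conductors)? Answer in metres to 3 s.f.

72.2 m

A = π(1.29/2 mm)² = π(6.4500e-04 m)² = 1.307e-06 m²
L_max = V_max·A/(2·ρI) = (7.8)(1.307e-06)/(2×1.65×10^-8×4.28) = 72.2 m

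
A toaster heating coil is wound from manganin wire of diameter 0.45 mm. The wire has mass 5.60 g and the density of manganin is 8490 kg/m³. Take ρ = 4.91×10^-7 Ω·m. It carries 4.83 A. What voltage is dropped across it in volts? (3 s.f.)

61.8 V

A = π(d/2)² = π(2.2500e-04 m)² = 1.5904e-07 m²
L = m/(density·A) = 0.0056/(8490×1.5904e-07) = 4.147 m
R = ρL/A = (4.91×10^-7)(4.147)/(1.5904e-07) = 12.8 Ω
V = IR = 4.83 × 12.8 = 61.8 V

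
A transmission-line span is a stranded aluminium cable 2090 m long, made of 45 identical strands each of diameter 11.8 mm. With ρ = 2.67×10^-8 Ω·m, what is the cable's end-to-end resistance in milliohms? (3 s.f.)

A_strand = π(5.9000e-03 m)² = 1.094e-04 m²
R_strand = ρL/A = (2.67×10^-8)(2090)/(1.094e-04) = 0.5103 Ω
R_total = R_strand/N = 0.5103/45 = 11.3 mΩ

11.3 mΩ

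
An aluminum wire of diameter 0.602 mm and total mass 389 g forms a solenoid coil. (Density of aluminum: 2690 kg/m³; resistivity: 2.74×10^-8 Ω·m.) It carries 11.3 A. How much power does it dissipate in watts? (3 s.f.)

A = π(d/2)² = π(3.0100e-04 m)² = 2.8463e-07 m²
L = m/(density·A) = 0.389/(2690×2.8463e-07) = 508.1 m
R = ρL/A = (2.74×10^-8)(508.1)/(2.8463e-07) = 48.91 Ω
P = I²R = (11.3)² × 48.91 = 6250 W

6250 W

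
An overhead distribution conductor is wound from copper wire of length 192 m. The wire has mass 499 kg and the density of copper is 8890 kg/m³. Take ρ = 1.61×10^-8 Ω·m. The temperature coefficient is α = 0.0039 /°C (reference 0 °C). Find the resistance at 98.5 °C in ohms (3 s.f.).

A = m/(density·L) = 499/(8890×192) = 2.9235e-04 m²
R = ρL/A = (1.61×10^-8)(192)/(2.9235e-04) = 0.01057 Ω
R(98.5 °C) = 0.01057 × (1 + 0.0039×98.5) = 0.0146 Ω

0.0146 Ω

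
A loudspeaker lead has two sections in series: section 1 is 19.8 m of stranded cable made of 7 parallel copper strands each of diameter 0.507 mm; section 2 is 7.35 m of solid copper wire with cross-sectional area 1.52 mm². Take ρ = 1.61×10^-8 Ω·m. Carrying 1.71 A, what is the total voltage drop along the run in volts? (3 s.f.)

0.519 V

Section 1: A_strand = π(2.5350e-04)² = 2.019e-07 m²; R₁ = ρL/(N·A_s) = (1.61×10^-8)(19.8)/(7×2.019e-07) = 0.2256 Ω
Section 2: A = 1.52 mm² = 1.520e-06 m²
R₂ = (1.61×10^-8)(7.35)/(1.520e-06) = 0.07785 Ω
R = R₁ + R₂ = 0.3034 Ω
V = IR = 1.71 × 0.3034 = 0.519 V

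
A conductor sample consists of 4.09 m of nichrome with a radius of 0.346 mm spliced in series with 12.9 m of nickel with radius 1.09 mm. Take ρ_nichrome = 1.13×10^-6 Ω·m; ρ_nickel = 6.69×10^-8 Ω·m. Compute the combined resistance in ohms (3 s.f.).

Segment 1: A = πr² = π(3.4600e-04 m)² = 3.761e-07 m²
R₁ = ρL/A = (1.13×10^-6)(4.09)/(3.761e-07) = 12.29 Ω
Segment 2: A = πr² = π(1.0900e-03 m)² = 3.733e-06 m²
R₂ = (6.69×10^-8)(12.9)/(3.733e-06) = 0.2312 Ω
R = R₁ + R₂ = 12.5 Ω

12.5 Ω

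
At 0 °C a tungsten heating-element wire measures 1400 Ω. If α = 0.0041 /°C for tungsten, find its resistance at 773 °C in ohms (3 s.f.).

ΔT = 773 − 0 = 773 °C
R = R₀(1 + αΔT) = 1400 × (1 + 0.0041×773) = 1400 × 4.169 = 5840 Ω

5840 Ω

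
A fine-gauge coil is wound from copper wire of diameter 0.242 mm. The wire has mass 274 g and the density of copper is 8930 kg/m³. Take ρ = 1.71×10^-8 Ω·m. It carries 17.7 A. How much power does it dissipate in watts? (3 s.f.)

77700 W

A = π(d/2)² = π(1.2100e-04 m)² = 4.5996e-08 m²
L = m/(density·A) = 0.274/(8930×4.5996e-08) = 667.1 m
R = ρL/A = (1.71×10^-8)(667.1)/(4.5996e-08) = 248 Ω
P = I²R = (17.7)² × 248 = 77700 W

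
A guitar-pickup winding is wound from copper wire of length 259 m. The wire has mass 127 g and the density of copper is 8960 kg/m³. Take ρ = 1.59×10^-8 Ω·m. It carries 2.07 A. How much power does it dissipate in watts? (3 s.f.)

A = m/(density·L) = 0.127/(8960×259) = 5.4726e-08 m²
R = ρL/A = (1.59×10^-8)(259)/(5.4726e-08) = 75.25 Ω
P = I²R = (2.07)² × 75.25 = 322 W

322 W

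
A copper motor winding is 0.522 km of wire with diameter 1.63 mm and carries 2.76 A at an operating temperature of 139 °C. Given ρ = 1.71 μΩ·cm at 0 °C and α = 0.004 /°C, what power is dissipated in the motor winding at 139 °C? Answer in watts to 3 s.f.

50.7 W

ρ = 1.71 μΩ·cm = 1.71×10^-8 Ω·m
A = π(d/2)² = π(8.1500e-04 m)² = 2.087e-06 m²
R₍0₎ = ρL/A = (1.71×10^-8)(522)/(2.087e-06) = 4.278 Ω
R₍139₎ = R₍0₎(1 + αΔT) = 4.278 × (1 + 0.004×139) = 6.656 Ω
P = I²R = (2.76)² × 6.656 = 50.7 W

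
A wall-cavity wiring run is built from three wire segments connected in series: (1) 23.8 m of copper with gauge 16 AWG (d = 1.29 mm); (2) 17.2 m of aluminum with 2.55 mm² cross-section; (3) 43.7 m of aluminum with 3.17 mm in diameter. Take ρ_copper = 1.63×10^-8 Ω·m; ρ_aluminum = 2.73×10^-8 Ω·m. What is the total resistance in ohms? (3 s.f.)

Seg 1: A = π(1.29/2 mm)² = π(6.4500e-04 m)² = 1.307e-06 m²
R_1 = (1.63×10^-8)(23.8)/(1.307e-06) = 0.2968 Ω
Seg 2: A = 2.55 mm² = 2.550e-06 m²
R_2 = (2.73×10^-8)(17.2)/(2.550e-06) = 0.1841 Ω
Seg 3: A = π(d/2)² = π(1.5850e-03 m)² = 7.892e-06 m²
R_3 = (2.73×10^-8)(43.7)/(7.892e-06) = 0.1512 Ω
R_total = R_1 + R_2 + R_3 = 0.632 Ω

0.632 Ω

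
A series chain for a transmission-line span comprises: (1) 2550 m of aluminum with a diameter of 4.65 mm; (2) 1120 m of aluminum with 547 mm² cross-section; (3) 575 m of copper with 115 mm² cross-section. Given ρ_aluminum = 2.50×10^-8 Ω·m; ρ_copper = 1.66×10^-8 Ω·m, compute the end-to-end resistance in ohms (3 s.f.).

3.89 Ω

Seg 1: A = π(d/2)² = π(2.3250e-03 m)² = 1.698e-05 m²
R_1 = (2.50×10^-8)(2550)/(1.698e-05) = 3.754 Ω
Seg 2: A = 547 mm² = 5.470e-04 m²
R_2 = (2.50×10^-8)(1120)/(5.470e-04) = 0.05119 Ω
Seg 3: A = 115 mm² = 1.150e-04 m²
R_3 = (1.66×10^-8)(575)/(1.150e-04) = 0.083 Ω
R_total = R_1 + R_2 + R_3 = 3.89 Ω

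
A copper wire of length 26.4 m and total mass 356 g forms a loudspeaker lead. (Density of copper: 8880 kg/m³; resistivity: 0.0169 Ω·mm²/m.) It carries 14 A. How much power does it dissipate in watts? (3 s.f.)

57.6 W

ρ = 0.0169 Ω·mm²/m = 1.69×10^-8 Ω·m
A = m/(density·L) = 0.356/(8880×26.4) = 1.5186e-06 m²
R = ρL/A = (1.69×10^-8)(26.4)/(1.5186e-06) = 0.2938 Ω
P = I²R = (14)² × 0.2938 = 57.6 W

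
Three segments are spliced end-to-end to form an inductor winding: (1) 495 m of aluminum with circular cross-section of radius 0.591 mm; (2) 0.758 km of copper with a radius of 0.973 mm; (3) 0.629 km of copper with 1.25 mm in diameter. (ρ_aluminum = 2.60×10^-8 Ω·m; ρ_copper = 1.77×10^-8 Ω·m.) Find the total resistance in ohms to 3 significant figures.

25.3 Ω

Seg 1: A = πr² = π(5.9100e-04 m)² = 1.097e-06 m²
R_1 = (2.60×10^-8)(495)/(1.097e-06) = 11.73 Ω
Seg 2: A = πr² = π(9.7300e-04 m)² = 2.974e-06 m²
R_2 = (1.77×10^-8)(758)/(2.974e-06) = 4.511 Ω
Seg 3: A = π(d/2)² = π(6.2500e-04 m)² = 1.227e-06 m²
R_3 = (1.77×10^-8)(629)/(1.227e-06) = 9.072 Ω
R_total = R_1 + R_2 + R_3 = 25.3 Ω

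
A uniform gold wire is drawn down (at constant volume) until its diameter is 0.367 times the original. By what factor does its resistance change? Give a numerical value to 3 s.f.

Volume constant ⇒ L' = L/r² with r = 0.367. R' = ρL'/A' = ρ(L/r²)/(πr²d₀²/4) = R/r⁴.
Factor = 55.1

55.1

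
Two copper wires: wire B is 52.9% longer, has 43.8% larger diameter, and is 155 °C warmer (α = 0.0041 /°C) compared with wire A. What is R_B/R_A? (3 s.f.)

1.21

R ∝ ρL/d² with ρ ∝ (1+αΔT), so R_B/R_A = (1 + 52.9/100) × (1 + 43.8/100)⁻² × (1 + 0.0041×155)
= 1.529 × 0.4836 × 1.635 = 1.21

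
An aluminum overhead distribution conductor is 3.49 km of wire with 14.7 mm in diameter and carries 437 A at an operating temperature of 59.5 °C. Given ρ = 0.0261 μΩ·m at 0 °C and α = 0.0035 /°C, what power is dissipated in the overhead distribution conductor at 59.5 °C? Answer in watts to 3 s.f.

1.24×10^5 W

ρ = 0.0261 μΩ·m = 2.61×10^-8 Ω·m
A = π(d/2)² = π(7.3500e-03 m)² = 1.697e-04 m²
R₍0₎ = ρL/A = (2.61×10^-8)(3490)/(1.697e-04) = 0.5367 Ω
R₍59.5₎ = R₍0₎(1 + αΔT) = 0.5367 × (1 + 0.0035×59.5) = 0.6485 Ω
P = I²R = (437)² × 0.6485 = 1.24×10^5 W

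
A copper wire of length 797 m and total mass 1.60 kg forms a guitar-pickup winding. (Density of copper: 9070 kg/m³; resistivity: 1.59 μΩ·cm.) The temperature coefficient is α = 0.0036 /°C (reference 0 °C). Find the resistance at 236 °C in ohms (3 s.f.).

106 Ω

ρ = 1.59 μΩ·cm = 1.59×10^-8 Ω·m
A = m/(density·L) = 1.6/(9070×797) = 2.2134e-07 m²
R = ρL/A = (1.59×10^-8)(797)/(2.2134e-07) = 57.25 Ω
R(236 °C) = 57.25 × (1 + 0.0036×236) = 106 Ω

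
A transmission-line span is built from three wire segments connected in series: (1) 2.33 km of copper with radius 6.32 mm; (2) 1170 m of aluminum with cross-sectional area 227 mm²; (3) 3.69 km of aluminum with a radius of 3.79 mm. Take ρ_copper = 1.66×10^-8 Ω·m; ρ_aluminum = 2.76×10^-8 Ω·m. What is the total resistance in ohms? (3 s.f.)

2.71 Ω

Seg 1: A = πr² = π(6.3200e-03 m)² = 1.255e-04 m²
R_1 = (1.66×10^-8)(2330)/(1.255e-04) = 0.3082 Ω
Seg 2: A = 227 mm² = 2.270e-04 m²
R_2 = (2.76×10^-8)(1170)/(2.270e-04) = 0.1423 Ω
Seg 3: A = πr² = π(3.7900e-03 m)² = 4.513e-05 m²
R_3 = (2.76×10^-8)(3690)/(4.513e-05) = 2.257 Ω
R_total = R_1 + R_2 + R_3 = 2.71 Ω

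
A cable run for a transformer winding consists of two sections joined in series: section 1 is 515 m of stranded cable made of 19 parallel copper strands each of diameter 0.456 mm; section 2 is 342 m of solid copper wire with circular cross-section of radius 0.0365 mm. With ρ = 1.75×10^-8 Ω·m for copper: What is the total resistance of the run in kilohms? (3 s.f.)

1.43 kΩ

Section 1: A_strand = π(2.2800e-04)² = 1.633e-07 m²; R₁ = ρL/(N·A_s) = (1.75×10^-8)(515)/(19×1.633e-07) = 2.905 Ω
Section 2: A = πr² = π(3.6500e-05 m)² = 4.185e-09 m²
R₂ = (1.75×10^-8)(342)/(4.185e-09) = 1430 Ω
R = R₁ + R₂ = 1.43 kΩ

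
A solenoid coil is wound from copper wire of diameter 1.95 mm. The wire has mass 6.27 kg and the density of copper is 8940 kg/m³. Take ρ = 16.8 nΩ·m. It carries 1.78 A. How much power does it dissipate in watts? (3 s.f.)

ρ = 16.8 nΩ·m = 1.68×10^-8 Ω·m
A = π(d/2)² = π(9.7500e-04 m)² = 2.9865e-06 m²
L = m/(density·A) = 6.27/(8940×2.9865e-06) = 234.8 m
R = ρL/A = (1.68×10^-8)(234.8)/(2.9865e-06) = 1.321 Ω
P = I²R = (1.78)² × 1.321 = 4.19 W

4.19 W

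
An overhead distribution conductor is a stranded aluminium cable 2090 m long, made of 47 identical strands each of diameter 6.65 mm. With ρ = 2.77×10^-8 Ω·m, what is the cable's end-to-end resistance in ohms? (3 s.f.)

0.0355 Ω

A_strand = π(3.3250e-03 m)² = 3.473e-05 m²
R_strand = ρL/A = (2.77×10^-8)(2090)/(3.473e-05) = 1.667 Ω
R_total = R_strand/N = 1.667/47 = 0.0355 Ω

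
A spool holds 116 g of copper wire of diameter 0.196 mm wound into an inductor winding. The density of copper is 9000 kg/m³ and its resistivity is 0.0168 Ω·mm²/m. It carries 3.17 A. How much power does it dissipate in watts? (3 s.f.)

2390 W

ρ = 0.0168 Ω·mm²/m = 1.68×10^-8 Ω·m
A = π(d/2)² = π(9.8000e-05 m)² = 3.0172e-08 m²
L = m/(density·A) = 0.116/(9000×3.0172e-08) = 427.2 m
R = ρL/A = (1.68×10^-8)(427.2)/(3.0172e-08) = 237.9 Ω
P = I²R = (3.17)² × 237.9 = 2390 W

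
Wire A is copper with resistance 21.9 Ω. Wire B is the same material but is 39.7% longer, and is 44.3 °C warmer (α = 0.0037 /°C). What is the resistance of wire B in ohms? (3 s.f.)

R ∝ ρL/d² with ρ ∝ (1+αΔT), so R_B/R_A = (1 + 39.7/100) × (1 + 0.0037×44.3)
= 1.397 × 1.164 = 1.626
R_B = 1.626 × 21.9 = 35.6 Ω

35.6 Ω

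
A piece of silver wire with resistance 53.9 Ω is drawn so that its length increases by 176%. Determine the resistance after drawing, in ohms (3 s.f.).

411 Ω

k = 1 + 176/100 = 2.76; volume constant ⇒ A' = A/k, so R' = k²R.
R' = 7.618 × 53.9 = 411 Ω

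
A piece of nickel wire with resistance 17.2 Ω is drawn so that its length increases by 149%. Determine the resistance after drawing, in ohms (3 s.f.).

107 Ω

k = 1 + 149/100 = 2.49; volume constant ⇒ A' = A/k, so R' = k²R.
R' = 6.2 × 17.2 = 107 Ω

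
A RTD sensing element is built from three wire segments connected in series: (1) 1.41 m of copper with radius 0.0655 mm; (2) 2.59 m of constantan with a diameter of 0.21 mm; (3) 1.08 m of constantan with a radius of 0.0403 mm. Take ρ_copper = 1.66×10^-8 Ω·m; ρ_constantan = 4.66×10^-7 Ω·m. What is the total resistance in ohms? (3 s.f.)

Seg 1: A = πr² = π(6.5500e-05 m)² = 1.348e-08 m²
R_1 = (1.66×10^-8)(1.41)/(1.348e-08) = 1.737 Ω
Seg 2: A = π(d/2)² = π(1.0500e-04 m)² = 3.464e-08 m²
R_2 = (4.66×10^-7)(2.59)/(3.464e-08) = 34.85 Ω
Seg 3: A = πr² = π(4.0300e-05 m)² = 5.102e-09 m²
R_3 = (4.66×10^-7)(1.08)/(5.102e-09) = 98.64 Ω
R_total = R_1 + R_2 + R_3 = 135 Ω

135 Ω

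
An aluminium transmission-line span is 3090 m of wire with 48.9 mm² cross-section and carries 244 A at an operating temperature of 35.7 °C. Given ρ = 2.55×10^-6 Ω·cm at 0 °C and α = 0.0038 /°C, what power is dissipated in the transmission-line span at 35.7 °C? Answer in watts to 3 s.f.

1.09×10^5 W

ρ = 2.55×10^-6 Ω·cm = 2.55×10^-8 Ω·m
A = 48.9 mm² = 4.890e-05 m²
R₍0₎ = ρL/A = (2.55×10^-8)(3090)/(4.890e-05) = 1.611 Ω
R₍35.7₎ = R₍0₎(1 + αΔT) = 1.611 × (1 + 0.0038×35.7) = 1.83 Ω
P = I²R = (244)² × 1.83 = 1.09×10^5 W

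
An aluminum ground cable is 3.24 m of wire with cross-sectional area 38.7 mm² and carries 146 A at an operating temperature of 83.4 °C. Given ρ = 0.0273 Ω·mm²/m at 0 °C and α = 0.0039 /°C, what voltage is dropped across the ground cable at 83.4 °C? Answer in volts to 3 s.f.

ρ = 0.0273 Ω·mm²/m = 2.73×10^-8 Ω·m
A = 38.7 mm² = 3.870e-05 m²
R₍0₎ = ρL/A = (2.73×10^-8)(3.24)/(3.870e-05) = 0.002286 Ω
R₍83.4₎ = R₍0₎(1 + αΔT) = 0.002286 × (1 + 0.0039×83.4) = 0.003029 Ω
V = IR = 146 × 0.003029 = 0.442 V

0.442 V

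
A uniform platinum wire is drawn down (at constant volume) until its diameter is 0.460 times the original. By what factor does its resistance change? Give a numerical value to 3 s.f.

Volume constant ⇒ L' = L/r² with r = 0.46. R' = ρL'/A' = ρ(L/r²)/(πr²d₀²/4) = R/r⁴.
Factor = 22.3

22.3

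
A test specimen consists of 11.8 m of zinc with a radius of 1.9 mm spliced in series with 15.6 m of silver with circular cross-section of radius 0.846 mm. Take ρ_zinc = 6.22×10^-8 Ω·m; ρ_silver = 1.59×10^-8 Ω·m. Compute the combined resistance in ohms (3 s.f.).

Segment 1: A = πr² = π(1.9000e-03 m)² = 1.134e-05 m²
R₁ = ρL/A = (6.22×10^-8)(11.8)/(1.134e-05) = 0.06472 Ω
Segment 2: A = πr² = π(8.4600e-04 m)² = 2.248e-06 m²
R₂ = (1.59×10^-8)(15.6)/(2.248e-06) = 0.1103 Ω
R = R₁ + R₂ = 0.175 Ω

0.175 Ω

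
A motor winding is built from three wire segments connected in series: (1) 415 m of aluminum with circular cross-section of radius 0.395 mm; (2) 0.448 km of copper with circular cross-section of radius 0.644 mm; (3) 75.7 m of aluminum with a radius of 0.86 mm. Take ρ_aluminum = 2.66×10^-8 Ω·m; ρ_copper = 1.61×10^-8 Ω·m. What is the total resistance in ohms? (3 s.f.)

28.9 Ω

Seg 1: A = πr² = π(3.9500e-04 m)² = 4.902e-07 m²
R_1 = (2.66×10^-8)(415)/(4.902e-07) = 22.52 Ω
Seg 2: A = πr² = π(6.4400e-04 m)² = 1.303e-06 m²
R_2 = (1.61×10^-8)(448)/(1.303e-06) = 5.536 Ω
Seg 3: A = πr² = π(8.6000e-04 m)² = 2.324e-06 m²
R_3 = (2.66×10^-8)(75.7)/(2.324e-06) = 0.8666 Ω
R_total = R_1 + R_2 + R_3 = 28.9 Ω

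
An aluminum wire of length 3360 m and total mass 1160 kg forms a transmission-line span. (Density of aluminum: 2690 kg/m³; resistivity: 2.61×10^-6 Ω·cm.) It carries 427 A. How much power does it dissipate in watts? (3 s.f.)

ρ = 2.61×10^-6 Ω·cm = 2.61×10^-8 Ω·m
A = m/(density·L) = 1160/(2690×3360) = 1.2834e-04 m²
R = ρL/A = (2.61×10^-8)(3360)/(1.2834e-04) = 0.6833 Ω
P = I²R = (427)² × 0.6833 = 1.25×10^5 W

1.25×10^5 W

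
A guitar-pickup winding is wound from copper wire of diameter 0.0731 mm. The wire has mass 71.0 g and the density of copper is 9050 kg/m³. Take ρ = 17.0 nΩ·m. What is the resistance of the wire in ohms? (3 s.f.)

7570 Ω

ρ = 17.0 nΩ·m = 1.70×10^-8 Ω·m
A = π(d/2)² = π(3.6550e-05 m)² = 4.1969e-09 m²
L = m/(density·A) = 0.071/(9050×4.1969e-09) = 1869 m
R = ρL/A = (1.70×10^-8)(1869)/(4.1969e-09) = 7570 Ω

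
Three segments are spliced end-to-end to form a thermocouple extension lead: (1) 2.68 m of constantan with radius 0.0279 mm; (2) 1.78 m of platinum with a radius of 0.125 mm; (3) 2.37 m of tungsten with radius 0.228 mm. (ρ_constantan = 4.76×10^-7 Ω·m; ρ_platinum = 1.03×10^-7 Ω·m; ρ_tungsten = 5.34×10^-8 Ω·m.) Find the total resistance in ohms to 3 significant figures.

526 Ω

Seg 1: A = πr² = π(2.7900e-05 m)² = 2.445e-09 m²
R_1 = (4.76×10^-7)(2.68)/(2.445e-09) = 521.7 Ω
Seg 2: A = πr² = π(1.2500e-04 m)² = 4.909e-08 m²
R_2 = (1.03×10^-7)(1.78)/(4.909e-08) = 3.735 Ω
Seg 3: A = πr² = π(2.2800e-04 m)² = 1.633e-07 m²
R_3 = (5.34×10^-8)(2.37)/(1.633e-07) = 0.7749 Ω
R_total = R_1 + R_2 + R_3 = 526 Ω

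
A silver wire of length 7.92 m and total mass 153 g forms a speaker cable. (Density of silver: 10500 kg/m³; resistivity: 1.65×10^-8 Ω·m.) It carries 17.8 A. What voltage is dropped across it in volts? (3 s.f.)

A = m/(density·L) = 0.153/(10500×7.92) = 1.8398e-06 m²
R = ρL/A = (1.65×10^-8)(7.92)/(1.8398e-06) = 0.07103 Ω
V = IR = 17.8 × 0.07103 = 1.26 V

1.26 V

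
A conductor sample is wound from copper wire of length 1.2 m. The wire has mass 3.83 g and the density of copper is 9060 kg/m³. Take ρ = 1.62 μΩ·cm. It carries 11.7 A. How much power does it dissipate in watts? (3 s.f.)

ρ = 1.62 μΩ·cm = 1.62×10^-8 Ω·m
A = m/(density·L) = 0.00383/(9060×1.2) = 3.5228e-07 m²
R = ρL/A = (1.62×10^-8)(1.2)/(3.5228e-07) = 0.05518 Ω
P = I²R = (11.7)² × 0.05518 = 7.55 W

7.55 W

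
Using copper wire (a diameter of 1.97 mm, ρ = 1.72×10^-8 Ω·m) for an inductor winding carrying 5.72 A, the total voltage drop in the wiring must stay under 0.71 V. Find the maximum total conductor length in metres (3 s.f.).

A = π(d/2)² = π(9.8500e-04 m)² = 3.048e-06 m²
L_max = V_max·A/(1·ρI) = (0.71)(3.048e-06)/(1.72×10^-8×5.72) = 22.0 m

22.0 m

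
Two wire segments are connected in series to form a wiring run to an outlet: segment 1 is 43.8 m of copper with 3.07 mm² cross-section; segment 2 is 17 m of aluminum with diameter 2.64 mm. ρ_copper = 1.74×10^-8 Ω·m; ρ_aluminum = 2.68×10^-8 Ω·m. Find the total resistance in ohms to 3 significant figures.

Segment 1: A = 3.07 mm² = 3.070e-06 m²
R₁ = ρL/A = (1.74×10^-8)(43.8)/(3.070e-06) = 0.2482 Ω
Segment 2: A = π(d/2)² = π(1.3200e-03 m)² = 5.474e-06 m²
R₂ = (2.68×10^-8)(17)/(5.474e-06) = 0.08323 Ω
R = R₁ + R₂ = 0.331 Ω

0.331 Ω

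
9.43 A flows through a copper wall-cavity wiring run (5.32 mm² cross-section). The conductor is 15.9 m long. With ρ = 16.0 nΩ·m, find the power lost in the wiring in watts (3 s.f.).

ρ = 16.0 nΩ·m = 1.60×10^-8 Ω·m
A = 5.32 mm² = 5.320e-06 m²
R = ρL/A = (1.60×10^-8)(15.9)/(5.320e-06) = 0.04782 Ω
P = I²R = (9.43)² × 0.04782 = 4.25 W

4.25 W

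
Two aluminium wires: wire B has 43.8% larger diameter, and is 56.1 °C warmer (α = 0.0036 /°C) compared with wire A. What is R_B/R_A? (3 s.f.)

0.581

R ∝ ρL/d² with ρ ∝ (1+αΔT), so R_B/R_A = (1 + 43.8/100)⁻² × (1 + 0.0036×56.1)
= 0.4836 × 1.202 = 0.581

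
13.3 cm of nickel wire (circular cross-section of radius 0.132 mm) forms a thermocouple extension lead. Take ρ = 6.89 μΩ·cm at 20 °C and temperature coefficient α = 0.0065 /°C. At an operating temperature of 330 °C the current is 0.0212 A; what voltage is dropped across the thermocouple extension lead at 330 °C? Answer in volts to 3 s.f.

0.0107 V

ρ = 6.89 μΩ·cm = 6.89×10^-8 Ω·m
A = πr² = π(1.3200e-04 m)² = 5.474e-08 m²
R₍20₎ = ρL/A = (6.89×10^-8)(0.133)/(5.474e-08) = 0.1674 Ω
R₍330₎ = R₍20₎(1 + αΔT) = 0.1674 × (1 + 0.0065×310) = 0.5047 Ω
V = IR = 0.0212 × 0.5047 = 0.0107 V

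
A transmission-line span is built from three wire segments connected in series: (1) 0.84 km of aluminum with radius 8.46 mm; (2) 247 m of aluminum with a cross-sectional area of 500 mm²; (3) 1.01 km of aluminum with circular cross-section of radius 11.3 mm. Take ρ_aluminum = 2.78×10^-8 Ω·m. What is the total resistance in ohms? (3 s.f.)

0.188 Ω

Seg 1: A = πr² = π(8.4600e-03 m)² = 2.248e-04 m²
R_1 = (2.78×10^-8)(840)/(2.248e-04) = 0.1039 Ω
Seg 2: A = 500 mm² = 5.000e-04 m²
R_2 = (2.78×10^-8)(247)/(5.000e-04) = 0.01373 Ω
Seg 3: A = πr² = π(1.1300e-02 m)² = 4.011e-04 m²
R_3 = (2.78×10^-8)(1010)/(4.011e-04) = 0.06999 Ω
R_total = R_1 + R_2 + R_3 = 0.188 Ω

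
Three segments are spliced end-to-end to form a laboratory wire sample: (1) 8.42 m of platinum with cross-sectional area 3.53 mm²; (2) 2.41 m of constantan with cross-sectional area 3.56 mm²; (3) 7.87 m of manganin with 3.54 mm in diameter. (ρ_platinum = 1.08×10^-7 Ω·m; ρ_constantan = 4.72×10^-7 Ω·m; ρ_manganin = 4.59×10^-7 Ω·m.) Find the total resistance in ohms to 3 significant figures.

0.944 Ω

Seg 1: A = 3.53 mm² = 3.530e-06 m²
R_1 = (1.08×10^-7)(8.42)/(3.530e-06) = 0.2576 Ω
Seg 2: A = 3.56 mm² = 3.560e-06 m²
R_2 = (4.72×10^-7)(2.41)/(3.560e-06) = 0.3195 Ω
Seg 3: A = π(d/2)² = π(1.7700e-03 m)² = 9.842e-06 m²
R_3 = (4.59×10^-7)(7.87)/(9.842e-06) = 0.367 Ω
R_total = R_1 + R_2 + R_3 = 0.944 Ω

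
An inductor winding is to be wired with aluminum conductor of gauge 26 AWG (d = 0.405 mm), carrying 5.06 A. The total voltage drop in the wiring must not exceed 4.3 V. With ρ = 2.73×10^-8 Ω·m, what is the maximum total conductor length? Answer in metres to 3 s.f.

A = π(0.405/2 mm)² = π(2.0250e-04 m)² = 1.288e-07 m²
L_max = V_max·A/(1·ρI) = (4.3)(1.288e-07)/(2.73×10^-8×5.06) = 4.01 m

4.01 m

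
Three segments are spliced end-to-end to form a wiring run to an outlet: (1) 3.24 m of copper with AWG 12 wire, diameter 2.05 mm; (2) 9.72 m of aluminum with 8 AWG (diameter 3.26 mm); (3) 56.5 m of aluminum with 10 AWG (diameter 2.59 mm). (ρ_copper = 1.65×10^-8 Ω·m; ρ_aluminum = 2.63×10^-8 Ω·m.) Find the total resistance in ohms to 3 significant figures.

0.329 Ω

Seg 1: A = π(2.05/2 mm)² = π(1.0250e-03 m)² = 3.301e-06 m²
R_1 = (1.65×10^-8)(3.24)/(3.301e-06) = 0.0162 Ω
Seg 2: A = π(3.26/2 mm)² = π(1.6300e-03 m)² = 8.347e-06 m²
R_2 = (2.63×10^-8)(9.72)/(8.347e-06) = 0.03063 Ω
Seg 3: A = π(2.59/2 mm)² = π(1.2950e-03 m)² = 5.269e-06 m²
R_3 = (2.63×10^-8)(56.5)/(5.269e-06) = 0.282 Ω
R_total = R_1 + R_2 + R_3 = 0.329 Ω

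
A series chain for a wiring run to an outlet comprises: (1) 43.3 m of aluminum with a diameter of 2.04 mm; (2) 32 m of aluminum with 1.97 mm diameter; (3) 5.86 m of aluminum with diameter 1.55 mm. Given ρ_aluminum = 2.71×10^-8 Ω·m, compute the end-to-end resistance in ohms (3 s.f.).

Seg 1: A = π(d/2)² = π(1.0200e-03 m)² = 3.269e-06 m²
R_1 = (2.71×10^-8)(43.3)/(3.269e-06) = 0.359 Ω
Seg 2: A = π(d/2)² = π(9.8500e-04 m)² = 3.048e-06 m²
R_2 = (2.71×10^-8)(32)/(3.048e-06) = 0.2845 Ω
Seg 3: A = π(d/2)² = π(7.7500e-04 m)² = 1.887e-06 m²
R_3 = (2.71×10^-8)(5.86)/(1.887e-06) = 0.08416 Ω
R_total = R_1 + R_2 + R_3 = 0.728 Ω

0.728 Ω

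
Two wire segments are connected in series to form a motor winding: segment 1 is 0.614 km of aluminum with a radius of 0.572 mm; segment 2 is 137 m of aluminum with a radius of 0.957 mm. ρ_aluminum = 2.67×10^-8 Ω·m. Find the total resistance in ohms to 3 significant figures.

17.2 Ω

Segment 1: A = πr² = π(5.7200e-04 m)² = 1.028e-06 m²
R₁ = ρL/A = (2.67×10^-8)(614)/(1.028e-06) = 15.95 Ω
Segment 2: A = πr² = π(9.5700e-04 m)² = 2.877e-06 m²
R₂ = (2.67×10^-8)(137)/(2.877e-06) = 1.271 Ω
R = R₁ + R₂ = 17.2 Ω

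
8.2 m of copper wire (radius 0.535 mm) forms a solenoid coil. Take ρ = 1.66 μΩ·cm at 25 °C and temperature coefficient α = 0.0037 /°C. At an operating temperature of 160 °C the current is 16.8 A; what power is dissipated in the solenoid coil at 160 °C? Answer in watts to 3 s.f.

ρ = 1.66 μΩ·cm = 1.66×10^-8 Ω·m
A = πr² = π(5.3500e-04 m)² = 8.992e-07 m²
R₍25₎ = ρL/A = (1.66×10^-8)(8.2)/(8.992e-07) = 0.1514 Ω
R₍160₎ = R₍25₎(1 + αΔT) = 0.1514 × (1 + 0.0037×135) = 0.227 Ω
P = I²R = (16.8)² × 0.227 = 64.1 W

64.1 W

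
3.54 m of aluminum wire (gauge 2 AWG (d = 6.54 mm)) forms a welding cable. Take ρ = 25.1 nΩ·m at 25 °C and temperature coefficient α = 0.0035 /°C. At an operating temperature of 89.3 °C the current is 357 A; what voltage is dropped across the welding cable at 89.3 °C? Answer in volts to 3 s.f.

ρ = 25.1 nΩ·m = 2.51×10^-8 Ω·m
A = π(6.54/2 mm)² = π(3.2700e-03 m)² = 3.359e-05 m²
R₍25₎ = ρL/A = (2.51×10^-8)(3.54)/(3.359e-05) = 0.002645 Ω
R₍89.3₎ = R₍25₎(1 + αΔT) = 0.002645 × (1 + 0.0035×64.3) = 0.00324 Ω
V = IR = 357 × 0.00324 = 1.16 V

1.16 V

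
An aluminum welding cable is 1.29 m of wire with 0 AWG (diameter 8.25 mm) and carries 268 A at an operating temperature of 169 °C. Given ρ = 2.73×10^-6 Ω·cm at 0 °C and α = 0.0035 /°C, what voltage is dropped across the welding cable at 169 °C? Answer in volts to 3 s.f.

ρ = 2.73×10^-6 Ω·cm = 2.73×10^-8 Ω·m
A = π(8.25/2 mm)² = π(4.1250e-03 m)² = 5.346e-05 m²
R₍0₎ = ρL/A = (2.73×10^-8)(1.29)/(5.346e-05) = 6.588×10^-4 Ω
R₍169₎ = R₍0₎(1 + αΔT) = 6.588×10^-4 × (1 + 0.0035×169) = 0.001048 Ω
V = IR = 268 × 0.001048 = 0.281 V

0.281 V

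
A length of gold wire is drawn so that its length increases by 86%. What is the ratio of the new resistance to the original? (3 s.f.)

3.46

k = 1 + 86/100 = 1.86; volume constant ⇒ A' = A/k, so R' = k²R.
Factor = 3.46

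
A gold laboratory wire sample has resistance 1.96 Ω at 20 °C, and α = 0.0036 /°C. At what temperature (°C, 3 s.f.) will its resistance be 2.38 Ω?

R = R₀(1 + α(T − T₀)) ⇒ T = T₀ + (R/R₀ − 1)/α
T = 20 + (2.38/1.96 − 1)/0.0036 = 20 + (0.2143)/0.0036 = 79.5 °C

79.5 °C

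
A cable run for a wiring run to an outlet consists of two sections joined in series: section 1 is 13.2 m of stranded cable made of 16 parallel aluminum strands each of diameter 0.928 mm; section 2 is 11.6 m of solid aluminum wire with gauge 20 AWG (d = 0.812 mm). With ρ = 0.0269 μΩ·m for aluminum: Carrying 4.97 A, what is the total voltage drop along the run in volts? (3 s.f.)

3.16 V

ρ = 0.0269 μΩ·m = 2.69×10^-8 Ω·m
Section 1: A_strand = π(4.6400e-04)² = 6.764e-07 m²; R₁ = ρL/(N·A_s) = (2.69×10^-8)(13.2)/(16×6.764e-07) = 0.03281 Ω
Section 2: A = π(0.812/2 mm)² = π(4.0600e-04 m)² = 5.178e-07 m²
R₂ = (2.69×10^-8)(11.6)/(5.178e-07) = 0.6026 Ω
R = R₁ + R₂ = 0.6354 Ω
V = IR = 4.97 × 0.6354 = 3.16 V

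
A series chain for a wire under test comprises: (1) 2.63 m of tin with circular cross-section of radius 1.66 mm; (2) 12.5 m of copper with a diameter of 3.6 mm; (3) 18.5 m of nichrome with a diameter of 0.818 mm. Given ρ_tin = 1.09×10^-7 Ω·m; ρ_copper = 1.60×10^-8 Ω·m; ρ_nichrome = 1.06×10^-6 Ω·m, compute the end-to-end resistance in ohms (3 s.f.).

Seg 1: A = πr² = π(1.6600e-03 m)² = 8.657e-06 m²
R_1 = (1.09×10^-7)(2.63)/(8.657e-06) = 0.03311 Ω
Seg 2: A = π(d/2)² = π(1.8000e-03 m)² = 1.018e-05 m²
R_2 = (1.60×10^-8)(12.5)/(1.018e-05) = 0.01965 Ω
Seg 3: A = π(d/2)² = π(4.0900e-04 m)² = 5.255e-07 m²
R_3 = (1.06×10^-6)(18.5)/(5.255e-07) = 37.31 Ω
R_total = R_1 + R_2 + R_3 = 37.4 Ω

37.4 Ω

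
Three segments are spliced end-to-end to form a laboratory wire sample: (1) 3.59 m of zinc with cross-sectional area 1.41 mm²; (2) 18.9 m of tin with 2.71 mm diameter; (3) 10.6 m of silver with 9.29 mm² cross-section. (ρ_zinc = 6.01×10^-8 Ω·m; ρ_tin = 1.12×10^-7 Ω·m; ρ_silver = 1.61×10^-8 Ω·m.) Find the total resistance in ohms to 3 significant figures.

0.538 Ω

Seg 1: A = 1.41 mm² = 1.410e-06 m²
R_1 = (6.01×10^-8)(3.59)/(1.410e-06) = 0.153 Ω
Seg 2: A = π(d/2)² = π(1.3550e-03 m)² = 5.768e-06 m²
R_2 = (1.12×10^-7)(18.9)/(5.768e-06) = 0.367 Ω
Seg 3: A = 9.29 mm² = 9.290e-06 m²
R_3 = (1.61×10^-8)(10.6)/(9.290e-06) = 0.01837 Ω
R_total = R_1 + R_2 + R_3 = 0.538 Ω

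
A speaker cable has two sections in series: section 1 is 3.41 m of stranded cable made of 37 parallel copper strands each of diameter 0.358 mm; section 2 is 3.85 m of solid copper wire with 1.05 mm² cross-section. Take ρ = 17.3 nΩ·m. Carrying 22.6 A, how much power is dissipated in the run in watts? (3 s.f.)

ρ = 17.3 nΩ·m = 1.73×10^-8 Ω·m
Section 1: A_strand = π(1.7900e-04)² = 1.007e-07 m²; R₁ = ρL/(N·A_s) = (1.73×10^-8)(3.41)/(37×1.007e-07) = 0.01584 Ω
Section 2: A = 1.05 mm² = 1.050e-06 m²
R₂ = (1.73×10^-8)(3.85)/(1.050e-06) = 0.06343 Ω
R = R₁ + R₂ = 0.07927 Ω
P = I²R = (22.6)² × 0.07927 = 40.5 W

40.5 W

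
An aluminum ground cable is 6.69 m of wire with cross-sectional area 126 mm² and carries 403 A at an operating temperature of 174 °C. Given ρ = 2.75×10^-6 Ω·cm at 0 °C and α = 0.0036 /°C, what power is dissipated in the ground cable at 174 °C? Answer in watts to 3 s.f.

386 W

ρ = 2.75×10^-6 Ω·cm = 2.75×10^-8 Ω·m
A = 126 mm² = 1.260e-04 m²
R₍0₎ = ρL/A = (2.75×10^-8)(6.69)/(1.260e-04) = 0.00146 Ω
R₍174₎ = R₍0₎(1 + αΔT) = 0.00146 × (1 + 0.0036×174) = 0.002375 Ω
P = I²R = (403)² × 0.002375 = 386 W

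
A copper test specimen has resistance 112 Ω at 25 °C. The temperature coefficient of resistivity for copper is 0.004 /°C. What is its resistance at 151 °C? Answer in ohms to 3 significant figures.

ΔT = 151 − 25 = 126 °C
R = R₀(1 + αΔT) = 112 × (1 + 0.004×126) = 112 × 1.504 = 168 Ω

168 Ω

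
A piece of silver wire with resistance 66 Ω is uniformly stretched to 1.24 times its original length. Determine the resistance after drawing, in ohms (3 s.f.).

101 Ω

Volume constant ⇒ A' = A/k with k = 1.24. R' = ρ(kL)/(A/k) = k²R.
R' = 1.538 × 66 = 101 Ω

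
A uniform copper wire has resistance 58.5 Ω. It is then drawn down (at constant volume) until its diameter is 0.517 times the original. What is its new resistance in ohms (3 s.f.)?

819 Ω

Volume constant ⇒ L' = L/r² with r = 0.517. R' = ρL'/A' = ρ(L/r²)/(πr²d₀²/4) = R/r⁴.
R' = 14 × 58.5 = 819 Ω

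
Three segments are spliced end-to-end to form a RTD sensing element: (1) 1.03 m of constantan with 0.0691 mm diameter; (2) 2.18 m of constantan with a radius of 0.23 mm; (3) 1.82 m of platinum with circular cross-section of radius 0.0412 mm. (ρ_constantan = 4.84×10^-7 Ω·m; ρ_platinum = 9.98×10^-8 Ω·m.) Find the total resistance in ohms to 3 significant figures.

Seg 1: A = π(d/2)² = π(3.4550e-05 m)² = 3.750e-09 m²
R_1 = (4.84×10^-7)(1.03)/(3.750e-09) = 132.9 Ω
Seg 2: A = πr² = π(2.3000e-04 m)² = 1.662e-07 m²
R_2 = (4.84×10^-7)(2.18)/(1.662e-07) = 6.349 Ω
Seg 3: A = πr² = π(4.1200e-05 m)² = 5.333e-09 m²
R_3 = (9.98×10^-8)(1.82)/(5.333e-09) = 34.06 Ω
R_total = R_1 + R_2 + R_3 = 173 Ω

173 Ω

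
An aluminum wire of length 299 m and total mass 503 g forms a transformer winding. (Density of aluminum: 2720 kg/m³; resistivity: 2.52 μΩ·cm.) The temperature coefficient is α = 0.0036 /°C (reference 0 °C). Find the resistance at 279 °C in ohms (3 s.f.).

24.4 Ω

ρ = 2.52 μΩ·cm = 2.52×10^-8 Ω·m
A = m/(density·L) = 0.503/(2720×299) = 6.1848e-07 m²
R = ρL/A = (2.52×10^-8)(299)/(6.1848e-07) = 12.18 Ω
R(279 °C) = 12.18 × (1 + 0.0036×279) = 24.4 Ω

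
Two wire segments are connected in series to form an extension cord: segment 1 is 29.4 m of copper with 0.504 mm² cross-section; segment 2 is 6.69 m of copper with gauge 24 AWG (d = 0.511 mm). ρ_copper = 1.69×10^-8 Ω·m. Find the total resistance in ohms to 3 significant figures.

Segment 1: A = 0.504 mm² = 5.040e-07 m²
R₁ = ρL/A = (1.69×10^-8)(29.4)/(5.040e-07) = 0.9858 Ω
Segment 2: A = π(0.511/2 mm)² = π(2.5550e-04 m)² = 2.051e-07 m²
R₂ = (1.69×10^-8)(6.69)/(2.051e-07) = 0.5513 Ω
R = R₁ + R₂ = 1.54 Ω

1.54 Ω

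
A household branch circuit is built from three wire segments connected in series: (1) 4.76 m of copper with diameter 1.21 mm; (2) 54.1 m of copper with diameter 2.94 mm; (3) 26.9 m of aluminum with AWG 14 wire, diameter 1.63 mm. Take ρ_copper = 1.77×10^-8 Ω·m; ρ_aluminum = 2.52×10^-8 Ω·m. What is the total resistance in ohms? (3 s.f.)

0.539 Ω

Seg 1: A = π(d/2)² = π(6.0500e-04 m)² = 1.150e-06 m²
R_1 = (1.77×10^-8)(4.76)/(1.150e-06) = 0.07327 Ω
Seg 2: A = π(d/2)² = π(1.4700e-03 m)² = 6.789e-06 m²
R_2 = (1.77×10^-8)(54.1)/(6.789e-06) = 0.1411 Ω
Seg 3: A = π(1.63/2 mm)² = π(8.1500e-04 m)² = 2.087e-06 m²
R_3 = (2.52×10^-8)(26.9)/(2.087e-06) = 0.3249 Ω
R_total = R_1 + R_2 + R_3 = 0.539 Ω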